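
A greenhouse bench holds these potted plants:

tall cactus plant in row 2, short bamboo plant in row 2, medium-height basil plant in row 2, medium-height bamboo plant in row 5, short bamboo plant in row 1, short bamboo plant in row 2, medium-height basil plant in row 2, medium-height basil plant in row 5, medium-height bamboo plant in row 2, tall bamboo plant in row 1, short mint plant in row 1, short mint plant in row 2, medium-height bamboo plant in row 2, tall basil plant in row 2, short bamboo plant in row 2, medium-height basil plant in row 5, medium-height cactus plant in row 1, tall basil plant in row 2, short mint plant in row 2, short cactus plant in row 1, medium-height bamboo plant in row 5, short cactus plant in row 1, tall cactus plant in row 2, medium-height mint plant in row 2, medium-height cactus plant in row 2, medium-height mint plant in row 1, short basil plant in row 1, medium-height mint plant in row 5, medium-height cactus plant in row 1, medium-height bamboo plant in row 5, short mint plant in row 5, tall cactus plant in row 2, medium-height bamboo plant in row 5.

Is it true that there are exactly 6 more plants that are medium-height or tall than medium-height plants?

There are 22 plants that are medium-height or tall.
There are 16 medium-height plants.
The claim requires 22 − 16 (= 6) to equal 6, which holds.

True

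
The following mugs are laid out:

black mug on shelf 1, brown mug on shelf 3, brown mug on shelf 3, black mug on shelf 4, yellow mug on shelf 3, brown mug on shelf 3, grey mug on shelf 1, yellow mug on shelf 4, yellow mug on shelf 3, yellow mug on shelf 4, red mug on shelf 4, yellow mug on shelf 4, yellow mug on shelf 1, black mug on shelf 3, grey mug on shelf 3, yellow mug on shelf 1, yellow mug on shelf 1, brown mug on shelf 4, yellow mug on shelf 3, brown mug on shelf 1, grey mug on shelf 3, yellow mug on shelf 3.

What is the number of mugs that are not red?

Total mugs: 22; with the excluded value: 1; remaining 22 − 1 = 21.

21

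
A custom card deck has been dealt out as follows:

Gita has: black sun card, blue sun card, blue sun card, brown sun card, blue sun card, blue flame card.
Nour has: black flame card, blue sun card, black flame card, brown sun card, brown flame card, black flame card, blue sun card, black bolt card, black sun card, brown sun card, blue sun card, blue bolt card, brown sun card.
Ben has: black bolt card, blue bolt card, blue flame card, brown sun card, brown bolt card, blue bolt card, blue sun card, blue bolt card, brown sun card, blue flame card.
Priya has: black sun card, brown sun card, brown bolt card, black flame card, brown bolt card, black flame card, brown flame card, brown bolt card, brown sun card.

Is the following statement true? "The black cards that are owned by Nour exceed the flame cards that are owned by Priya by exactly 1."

False

Count of black cards owned by Nour: 5.
Count of flame cards owned by Priya: 3.
The claim requires 5 − 3 (= 2) to equal 1, which does not hold.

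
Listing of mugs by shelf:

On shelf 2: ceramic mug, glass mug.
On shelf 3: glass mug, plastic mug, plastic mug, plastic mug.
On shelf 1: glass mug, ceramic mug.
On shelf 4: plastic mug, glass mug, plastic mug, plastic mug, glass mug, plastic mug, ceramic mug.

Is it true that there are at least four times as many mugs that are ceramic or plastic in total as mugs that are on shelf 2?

mugs that are ceramic or plastic: 10.
mugs on shelf 2: 2.
The claim requires 10 ≥ 4 × 2 = 8, which holds.

True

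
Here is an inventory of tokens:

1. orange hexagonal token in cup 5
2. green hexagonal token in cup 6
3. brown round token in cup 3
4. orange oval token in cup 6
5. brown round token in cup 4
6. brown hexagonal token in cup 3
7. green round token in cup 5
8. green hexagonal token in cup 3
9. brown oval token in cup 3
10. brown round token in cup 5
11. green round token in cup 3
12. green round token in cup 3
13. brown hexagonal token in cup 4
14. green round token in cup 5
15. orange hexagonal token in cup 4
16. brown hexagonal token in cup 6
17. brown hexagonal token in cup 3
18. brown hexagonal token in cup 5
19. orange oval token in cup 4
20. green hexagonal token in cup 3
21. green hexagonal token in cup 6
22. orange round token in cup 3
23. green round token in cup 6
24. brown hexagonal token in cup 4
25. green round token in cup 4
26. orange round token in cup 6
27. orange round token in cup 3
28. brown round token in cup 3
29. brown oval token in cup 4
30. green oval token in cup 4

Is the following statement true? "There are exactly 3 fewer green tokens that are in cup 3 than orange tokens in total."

True

|green tokens in cup 3| = 4.
|orange tokens| = 7.
The claim requires 7 − 4 (= 3) to equal 3, which holds.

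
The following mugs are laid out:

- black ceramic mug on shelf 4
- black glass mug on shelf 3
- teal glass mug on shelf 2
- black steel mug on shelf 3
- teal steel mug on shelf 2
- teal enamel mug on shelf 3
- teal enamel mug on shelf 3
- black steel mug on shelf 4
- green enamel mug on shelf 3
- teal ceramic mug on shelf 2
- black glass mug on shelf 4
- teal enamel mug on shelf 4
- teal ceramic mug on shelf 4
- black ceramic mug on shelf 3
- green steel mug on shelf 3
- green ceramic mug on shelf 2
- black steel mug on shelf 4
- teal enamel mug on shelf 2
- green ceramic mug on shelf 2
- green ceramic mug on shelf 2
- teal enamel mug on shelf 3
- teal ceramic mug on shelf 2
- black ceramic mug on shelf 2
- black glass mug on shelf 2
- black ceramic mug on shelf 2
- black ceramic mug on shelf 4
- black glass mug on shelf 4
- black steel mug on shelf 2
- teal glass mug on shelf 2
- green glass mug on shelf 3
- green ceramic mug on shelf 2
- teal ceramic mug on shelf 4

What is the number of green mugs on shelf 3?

3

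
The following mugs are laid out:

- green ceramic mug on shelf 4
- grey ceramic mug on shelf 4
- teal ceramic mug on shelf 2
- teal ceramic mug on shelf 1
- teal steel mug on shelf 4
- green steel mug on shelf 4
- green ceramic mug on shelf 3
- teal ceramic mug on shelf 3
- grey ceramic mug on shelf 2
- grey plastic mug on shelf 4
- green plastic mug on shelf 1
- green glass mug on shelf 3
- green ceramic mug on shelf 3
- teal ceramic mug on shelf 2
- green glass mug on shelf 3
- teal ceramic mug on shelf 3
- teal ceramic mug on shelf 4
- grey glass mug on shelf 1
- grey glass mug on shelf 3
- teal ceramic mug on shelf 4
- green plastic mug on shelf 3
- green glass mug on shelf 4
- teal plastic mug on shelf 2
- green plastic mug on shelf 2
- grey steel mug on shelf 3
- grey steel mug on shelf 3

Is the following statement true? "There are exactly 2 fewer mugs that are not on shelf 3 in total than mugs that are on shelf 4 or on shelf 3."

|mugs that are not on shelf 3| = 16.
|mugs on shelf 4 or on shelf 3| = 18.
The claim requires 18 − 16 (= 2) to equal 2, which holds.

True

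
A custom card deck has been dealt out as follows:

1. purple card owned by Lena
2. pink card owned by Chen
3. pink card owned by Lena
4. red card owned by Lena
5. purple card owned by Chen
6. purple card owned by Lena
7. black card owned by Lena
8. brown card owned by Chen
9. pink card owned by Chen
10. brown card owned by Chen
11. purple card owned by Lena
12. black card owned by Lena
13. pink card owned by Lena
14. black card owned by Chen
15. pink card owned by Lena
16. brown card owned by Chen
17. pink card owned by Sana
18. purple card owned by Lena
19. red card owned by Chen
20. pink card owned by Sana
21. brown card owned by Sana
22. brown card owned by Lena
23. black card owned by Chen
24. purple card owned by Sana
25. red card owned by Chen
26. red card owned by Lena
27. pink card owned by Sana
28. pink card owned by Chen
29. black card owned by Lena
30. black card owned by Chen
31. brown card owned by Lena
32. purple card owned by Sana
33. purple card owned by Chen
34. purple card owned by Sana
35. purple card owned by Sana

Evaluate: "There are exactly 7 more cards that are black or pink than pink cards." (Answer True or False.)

There are 15 cards that are black or pink.
There are 9 pink cards.
The claim requires 15 − 9 (= 6) to equal 7, which does not hold.

False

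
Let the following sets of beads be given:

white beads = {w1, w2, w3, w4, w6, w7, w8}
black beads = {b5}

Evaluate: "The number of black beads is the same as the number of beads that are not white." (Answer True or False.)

|black beads| = 1.
|beads that are not white| = 1.
The claim requires 1 = 1, which holds.

True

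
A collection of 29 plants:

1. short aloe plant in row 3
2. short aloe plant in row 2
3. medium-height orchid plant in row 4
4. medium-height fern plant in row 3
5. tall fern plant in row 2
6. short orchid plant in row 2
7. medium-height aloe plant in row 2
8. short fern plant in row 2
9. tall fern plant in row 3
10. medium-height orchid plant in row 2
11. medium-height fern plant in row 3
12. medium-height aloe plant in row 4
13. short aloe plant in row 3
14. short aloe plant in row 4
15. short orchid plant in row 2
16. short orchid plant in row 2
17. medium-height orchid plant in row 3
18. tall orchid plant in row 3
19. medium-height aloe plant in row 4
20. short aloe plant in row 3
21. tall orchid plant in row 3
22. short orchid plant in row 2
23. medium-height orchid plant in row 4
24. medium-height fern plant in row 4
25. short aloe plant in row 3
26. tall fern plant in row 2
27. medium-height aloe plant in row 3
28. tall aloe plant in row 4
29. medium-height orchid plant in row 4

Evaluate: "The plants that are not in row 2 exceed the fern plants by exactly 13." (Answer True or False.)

False

|plants that are not in row 2| = 19.
|fern plants| = 7.
The claim requires 19 − 7 (= 12) to equal 13, which does not hold.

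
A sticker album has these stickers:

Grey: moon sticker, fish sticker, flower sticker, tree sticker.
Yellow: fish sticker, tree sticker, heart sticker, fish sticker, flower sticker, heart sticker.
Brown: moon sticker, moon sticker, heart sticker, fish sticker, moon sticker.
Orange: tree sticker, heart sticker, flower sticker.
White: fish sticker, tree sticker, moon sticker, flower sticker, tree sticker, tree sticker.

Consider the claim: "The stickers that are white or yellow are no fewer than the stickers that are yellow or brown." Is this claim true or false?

True

stickers that are white or yellow: 12.
stickers that are yellow or brown: 11.
The claim requires 12 ≥ 11, which holds.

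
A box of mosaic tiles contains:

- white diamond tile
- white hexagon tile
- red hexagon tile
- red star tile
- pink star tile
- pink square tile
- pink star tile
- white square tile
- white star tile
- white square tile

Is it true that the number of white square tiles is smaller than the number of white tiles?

True

There are 2 white square tiles.
There are 5 white tiles.
The claim requires 2 < 5, which holds.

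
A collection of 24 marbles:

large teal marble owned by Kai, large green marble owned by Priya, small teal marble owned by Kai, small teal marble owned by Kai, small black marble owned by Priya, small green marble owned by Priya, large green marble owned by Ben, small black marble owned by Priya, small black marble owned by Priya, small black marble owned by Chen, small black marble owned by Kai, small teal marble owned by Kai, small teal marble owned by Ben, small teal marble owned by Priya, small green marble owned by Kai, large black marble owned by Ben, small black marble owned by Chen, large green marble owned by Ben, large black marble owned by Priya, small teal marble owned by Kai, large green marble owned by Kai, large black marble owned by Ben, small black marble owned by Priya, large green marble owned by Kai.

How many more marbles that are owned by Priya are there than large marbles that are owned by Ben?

marbles owned by Priya: 8.
large marbles owned by Ben: 4.
8 − 4 = 4.

4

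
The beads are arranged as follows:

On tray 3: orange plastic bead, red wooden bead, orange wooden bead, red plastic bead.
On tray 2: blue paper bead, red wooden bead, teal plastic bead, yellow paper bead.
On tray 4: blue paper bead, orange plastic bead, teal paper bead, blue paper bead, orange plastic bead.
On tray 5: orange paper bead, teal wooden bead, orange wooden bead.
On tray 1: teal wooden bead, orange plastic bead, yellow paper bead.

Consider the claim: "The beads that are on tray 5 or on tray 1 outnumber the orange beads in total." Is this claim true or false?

There are 6 beads on tray 5 or on tray 1.
There are 7 orange beads.
The claim requires 6 > 7, which does not hold.

False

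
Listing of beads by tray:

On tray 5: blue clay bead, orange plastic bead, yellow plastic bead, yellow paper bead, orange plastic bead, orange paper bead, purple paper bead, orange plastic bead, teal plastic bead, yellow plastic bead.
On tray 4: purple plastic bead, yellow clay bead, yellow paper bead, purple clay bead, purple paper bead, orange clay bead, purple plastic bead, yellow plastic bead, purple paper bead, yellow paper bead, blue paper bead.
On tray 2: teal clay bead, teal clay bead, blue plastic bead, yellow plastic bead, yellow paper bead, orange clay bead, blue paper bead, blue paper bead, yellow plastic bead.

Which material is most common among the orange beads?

Counts by material (restricted to orange beads): plastic 3, clay 2, paper 1.
The maximum is 3, held uniquely by plastic.

plastic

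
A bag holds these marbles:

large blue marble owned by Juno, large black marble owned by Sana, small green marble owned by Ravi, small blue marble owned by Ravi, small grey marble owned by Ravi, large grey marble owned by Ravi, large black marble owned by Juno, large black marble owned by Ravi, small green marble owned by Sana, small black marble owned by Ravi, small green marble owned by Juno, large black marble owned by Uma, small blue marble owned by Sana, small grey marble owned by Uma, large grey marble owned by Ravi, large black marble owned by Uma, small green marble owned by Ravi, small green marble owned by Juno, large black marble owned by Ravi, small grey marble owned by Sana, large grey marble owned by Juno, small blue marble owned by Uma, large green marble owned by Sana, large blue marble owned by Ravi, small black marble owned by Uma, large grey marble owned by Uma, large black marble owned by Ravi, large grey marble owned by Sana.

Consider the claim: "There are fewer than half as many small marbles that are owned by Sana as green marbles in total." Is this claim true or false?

|small marbles owned by Sana| = 3.
|green marbles| = 6.
The claim requires 2 × 3 = 6 < 6, which does not hold.

False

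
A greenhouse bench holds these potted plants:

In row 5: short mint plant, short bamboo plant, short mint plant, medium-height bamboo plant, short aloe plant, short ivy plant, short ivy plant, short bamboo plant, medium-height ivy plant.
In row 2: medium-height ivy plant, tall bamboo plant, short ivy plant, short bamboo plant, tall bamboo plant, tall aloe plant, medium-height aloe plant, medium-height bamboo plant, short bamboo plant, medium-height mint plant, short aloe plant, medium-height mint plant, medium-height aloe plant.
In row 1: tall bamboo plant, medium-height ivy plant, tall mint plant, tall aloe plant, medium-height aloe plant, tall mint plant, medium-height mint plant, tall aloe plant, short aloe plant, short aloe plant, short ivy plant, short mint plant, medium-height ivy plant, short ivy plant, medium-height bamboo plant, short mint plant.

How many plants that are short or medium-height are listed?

30

medium-height: 13; short: 17; together 13 + 17 = 30.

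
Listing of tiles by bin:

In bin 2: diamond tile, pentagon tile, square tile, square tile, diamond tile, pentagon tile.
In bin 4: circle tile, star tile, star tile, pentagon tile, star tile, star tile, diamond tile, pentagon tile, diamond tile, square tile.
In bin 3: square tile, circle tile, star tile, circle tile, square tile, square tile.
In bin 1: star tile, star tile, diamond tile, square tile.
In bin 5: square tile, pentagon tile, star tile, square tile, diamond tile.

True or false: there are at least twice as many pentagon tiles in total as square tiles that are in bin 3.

False

|pentagon tiles| = 5.
|square tiles in bin 3| = 3.
The claim requires 5 ≥ 2 × 3 = 6, which does not hold.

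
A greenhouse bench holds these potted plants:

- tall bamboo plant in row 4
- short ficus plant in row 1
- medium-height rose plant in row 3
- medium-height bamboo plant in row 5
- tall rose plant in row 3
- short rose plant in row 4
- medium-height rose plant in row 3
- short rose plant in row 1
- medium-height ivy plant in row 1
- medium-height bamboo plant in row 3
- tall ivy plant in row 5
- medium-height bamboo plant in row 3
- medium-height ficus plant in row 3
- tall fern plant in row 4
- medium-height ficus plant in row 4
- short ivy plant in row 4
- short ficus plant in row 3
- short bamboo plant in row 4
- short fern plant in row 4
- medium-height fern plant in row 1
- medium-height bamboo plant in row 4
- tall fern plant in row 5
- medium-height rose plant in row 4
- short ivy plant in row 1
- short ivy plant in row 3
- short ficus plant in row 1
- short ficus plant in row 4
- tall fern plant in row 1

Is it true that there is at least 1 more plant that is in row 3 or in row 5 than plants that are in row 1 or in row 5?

|plants in row 3 or in row 5| = 11.
|plants in row 1 or in row 5| = 10.
The claim requires 11 − 10 = 1 ≥ 1, which holds.

True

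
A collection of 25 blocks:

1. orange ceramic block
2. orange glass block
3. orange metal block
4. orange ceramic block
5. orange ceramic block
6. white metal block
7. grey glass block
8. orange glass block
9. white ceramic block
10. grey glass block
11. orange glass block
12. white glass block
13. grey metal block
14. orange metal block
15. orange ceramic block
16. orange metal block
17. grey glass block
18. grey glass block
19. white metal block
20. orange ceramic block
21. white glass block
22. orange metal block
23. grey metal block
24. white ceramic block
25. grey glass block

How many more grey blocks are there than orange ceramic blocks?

2

grey blocks: 7.
orange ceramic blocks: 5.
7 − 5 = 2.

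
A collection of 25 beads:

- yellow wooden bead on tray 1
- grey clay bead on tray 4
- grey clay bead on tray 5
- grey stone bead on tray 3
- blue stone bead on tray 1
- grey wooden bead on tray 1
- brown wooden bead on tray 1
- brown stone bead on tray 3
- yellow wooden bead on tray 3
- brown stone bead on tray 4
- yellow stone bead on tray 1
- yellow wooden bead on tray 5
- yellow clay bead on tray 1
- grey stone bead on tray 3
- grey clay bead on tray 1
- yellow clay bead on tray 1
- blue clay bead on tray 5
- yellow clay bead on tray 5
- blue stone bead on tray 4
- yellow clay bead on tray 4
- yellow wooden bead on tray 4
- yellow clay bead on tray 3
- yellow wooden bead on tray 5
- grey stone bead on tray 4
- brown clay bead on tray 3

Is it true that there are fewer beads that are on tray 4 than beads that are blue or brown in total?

There are 6 beads on tray 4.
There are 7 beads that are blue or brown.
The claim requires 6 < 7, which holds.

True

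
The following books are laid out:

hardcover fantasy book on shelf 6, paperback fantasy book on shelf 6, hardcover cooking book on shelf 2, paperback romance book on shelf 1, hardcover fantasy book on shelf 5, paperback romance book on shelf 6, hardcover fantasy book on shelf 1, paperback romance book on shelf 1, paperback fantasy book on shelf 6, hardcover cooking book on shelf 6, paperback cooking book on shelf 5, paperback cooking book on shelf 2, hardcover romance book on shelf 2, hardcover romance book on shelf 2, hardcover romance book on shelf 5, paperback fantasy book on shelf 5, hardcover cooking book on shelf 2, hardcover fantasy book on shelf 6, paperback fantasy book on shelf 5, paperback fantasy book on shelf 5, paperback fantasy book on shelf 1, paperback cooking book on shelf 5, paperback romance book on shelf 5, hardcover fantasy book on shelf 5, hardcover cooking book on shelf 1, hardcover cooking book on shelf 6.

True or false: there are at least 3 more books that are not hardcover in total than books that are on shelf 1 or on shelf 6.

books that are not hardcover: 13.
books on shelf 1 or on shelf 6: 12.
The claim requires 13 − 12 = 1 ≥ 3, which does not hold.

False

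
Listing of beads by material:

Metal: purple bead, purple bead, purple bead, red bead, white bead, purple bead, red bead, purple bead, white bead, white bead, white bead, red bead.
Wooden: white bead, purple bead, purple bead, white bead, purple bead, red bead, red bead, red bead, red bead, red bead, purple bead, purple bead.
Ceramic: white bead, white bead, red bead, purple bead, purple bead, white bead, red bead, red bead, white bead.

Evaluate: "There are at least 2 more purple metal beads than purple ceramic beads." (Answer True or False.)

There are 5 purple metal beads.
There are 2 purple ceramic beads.
The claim requires 5 − 2 = 3 ≥ 2, which holds.

True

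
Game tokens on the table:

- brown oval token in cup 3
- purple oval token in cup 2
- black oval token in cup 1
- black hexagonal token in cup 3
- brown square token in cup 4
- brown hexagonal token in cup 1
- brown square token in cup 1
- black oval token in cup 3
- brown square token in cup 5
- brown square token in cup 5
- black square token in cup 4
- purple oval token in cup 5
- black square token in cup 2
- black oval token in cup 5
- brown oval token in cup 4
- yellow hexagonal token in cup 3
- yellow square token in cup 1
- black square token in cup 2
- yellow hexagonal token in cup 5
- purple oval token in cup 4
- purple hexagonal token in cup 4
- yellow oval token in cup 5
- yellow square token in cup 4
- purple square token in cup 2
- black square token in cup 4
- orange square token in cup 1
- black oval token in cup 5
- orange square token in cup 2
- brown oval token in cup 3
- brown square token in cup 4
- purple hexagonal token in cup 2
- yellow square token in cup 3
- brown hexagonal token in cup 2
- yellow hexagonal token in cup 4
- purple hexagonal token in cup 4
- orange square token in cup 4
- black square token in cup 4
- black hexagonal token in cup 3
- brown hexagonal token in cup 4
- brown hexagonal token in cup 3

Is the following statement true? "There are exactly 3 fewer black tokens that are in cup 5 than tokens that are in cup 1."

|black tokens in cup 5| = 2.
|tokens in cup 1| = 5.
The claim requires 5 − 2 (= 3) to equal 3, which holds.

True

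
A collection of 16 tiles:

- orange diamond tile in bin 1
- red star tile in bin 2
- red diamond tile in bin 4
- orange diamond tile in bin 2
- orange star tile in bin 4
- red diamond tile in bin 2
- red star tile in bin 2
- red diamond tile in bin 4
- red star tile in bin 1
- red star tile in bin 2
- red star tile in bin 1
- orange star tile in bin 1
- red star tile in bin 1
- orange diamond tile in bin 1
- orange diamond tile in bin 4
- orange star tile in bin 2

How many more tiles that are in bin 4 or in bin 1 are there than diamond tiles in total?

3

tiles in bin 4 or in bin 1: 10.
diamond tiles: 7.
10 − 7 = 3.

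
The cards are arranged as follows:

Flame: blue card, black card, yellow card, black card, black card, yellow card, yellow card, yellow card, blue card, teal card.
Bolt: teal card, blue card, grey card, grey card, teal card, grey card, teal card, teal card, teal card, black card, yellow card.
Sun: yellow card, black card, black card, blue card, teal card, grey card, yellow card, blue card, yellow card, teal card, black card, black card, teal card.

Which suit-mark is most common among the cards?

Counts by suit-mark: sun 13, bolt 11, flame 10.
The maximum is 13, held uniquely by sun.

sun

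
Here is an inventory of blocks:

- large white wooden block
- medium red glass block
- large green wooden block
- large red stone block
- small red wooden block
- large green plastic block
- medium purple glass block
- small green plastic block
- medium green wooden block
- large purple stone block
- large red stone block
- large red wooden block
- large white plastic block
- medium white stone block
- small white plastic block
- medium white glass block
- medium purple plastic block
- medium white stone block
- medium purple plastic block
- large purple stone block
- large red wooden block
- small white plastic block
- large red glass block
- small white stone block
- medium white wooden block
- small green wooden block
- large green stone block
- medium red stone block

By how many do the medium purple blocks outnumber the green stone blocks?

medium purple blocks: 3.
green stone blocks: 1.
3 − 1 = 2.

2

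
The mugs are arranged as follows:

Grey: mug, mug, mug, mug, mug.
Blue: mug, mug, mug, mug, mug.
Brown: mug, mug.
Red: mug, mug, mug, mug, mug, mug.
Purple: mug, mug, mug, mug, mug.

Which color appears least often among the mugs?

Counts by color: red 6, purple 5, grey 5, blue 5, brown 2.
The minimum is 2, held uniquely by brown.

brown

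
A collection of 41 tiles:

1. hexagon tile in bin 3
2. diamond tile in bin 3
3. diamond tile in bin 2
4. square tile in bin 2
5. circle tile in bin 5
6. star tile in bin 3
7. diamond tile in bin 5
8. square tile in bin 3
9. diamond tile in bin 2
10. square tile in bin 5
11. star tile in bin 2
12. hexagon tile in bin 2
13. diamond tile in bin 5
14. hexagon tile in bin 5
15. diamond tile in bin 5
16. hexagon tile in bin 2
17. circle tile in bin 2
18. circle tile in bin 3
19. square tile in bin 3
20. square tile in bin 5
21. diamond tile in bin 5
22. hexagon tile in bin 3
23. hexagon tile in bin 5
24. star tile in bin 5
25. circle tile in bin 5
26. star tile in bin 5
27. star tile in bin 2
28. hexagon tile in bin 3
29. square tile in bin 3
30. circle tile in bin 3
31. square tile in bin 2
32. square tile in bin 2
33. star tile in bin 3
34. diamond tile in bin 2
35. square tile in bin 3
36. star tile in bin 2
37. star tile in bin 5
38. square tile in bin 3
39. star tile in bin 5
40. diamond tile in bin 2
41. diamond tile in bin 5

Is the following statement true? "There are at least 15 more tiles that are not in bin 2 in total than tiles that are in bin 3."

There are 28 tiles that are not in bin 2.
There are 13 tiles in bin 3.
The claim requires 28 − 13 = 15 ≥ 15, which holds.

True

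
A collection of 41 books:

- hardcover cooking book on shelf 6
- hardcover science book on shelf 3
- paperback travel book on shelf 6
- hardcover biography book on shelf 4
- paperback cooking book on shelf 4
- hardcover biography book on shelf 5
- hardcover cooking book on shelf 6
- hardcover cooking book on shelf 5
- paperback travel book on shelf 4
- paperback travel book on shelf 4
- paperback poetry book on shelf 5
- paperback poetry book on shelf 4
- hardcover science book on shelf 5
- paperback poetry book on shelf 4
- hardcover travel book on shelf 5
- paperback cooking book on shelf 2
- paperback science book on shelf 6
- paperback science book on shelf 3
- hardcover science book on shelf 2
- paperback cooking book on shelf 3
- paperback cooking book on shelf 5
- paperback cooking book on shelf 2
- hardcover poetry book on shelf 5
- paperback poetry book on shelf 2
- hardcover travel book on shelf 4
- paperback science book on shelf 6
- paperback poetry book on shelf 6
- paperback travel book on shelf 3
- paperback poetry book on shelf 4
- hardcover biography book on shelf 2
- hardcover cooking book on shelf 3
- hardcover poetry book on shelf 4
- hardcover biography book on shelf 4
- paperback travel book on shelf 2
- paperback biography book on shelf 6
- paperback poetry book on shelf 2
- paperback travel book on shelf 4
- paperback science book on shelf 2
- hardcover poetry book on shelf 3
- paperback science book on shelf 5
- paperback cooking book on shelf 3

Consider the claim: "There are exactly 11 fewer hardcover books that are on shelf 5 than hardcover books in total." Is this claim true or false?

True

hardcover books on shelf 5: 5.
hardcover books: 16.
The claim requires 16 − 5 (= 11) to equal 11, which holds.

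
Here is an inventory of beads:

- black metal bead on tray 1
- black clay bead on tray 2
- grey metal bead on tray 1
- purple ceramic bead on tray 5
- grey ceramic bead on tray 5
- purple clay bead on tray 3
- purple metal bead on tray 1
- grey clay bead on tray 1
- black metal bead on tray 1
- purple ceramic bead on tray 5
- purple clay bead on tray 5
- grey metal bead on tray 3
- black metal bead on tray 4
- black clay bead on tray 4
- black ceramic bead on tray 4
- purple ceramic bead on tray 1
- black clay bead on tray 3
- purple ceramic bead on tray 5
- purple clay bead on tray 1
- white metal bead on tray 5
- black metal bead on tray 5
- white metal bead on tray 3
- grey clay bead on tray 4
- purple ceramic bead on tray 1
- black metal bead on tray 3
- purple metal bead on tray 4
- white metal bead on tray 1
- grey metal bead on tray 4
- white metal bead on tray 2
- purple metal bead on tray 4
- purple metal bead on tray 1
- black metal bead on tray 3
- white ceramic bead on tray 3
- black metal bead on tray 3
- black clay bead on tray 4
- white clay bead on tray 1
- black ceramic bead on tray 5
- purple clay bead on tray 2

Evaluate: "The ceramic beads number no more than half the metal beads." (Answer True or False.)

True

ceramic beads: 9.
metal beads: 18.
The claim requires 2 × 9 = 18 ≤ 18, which holds.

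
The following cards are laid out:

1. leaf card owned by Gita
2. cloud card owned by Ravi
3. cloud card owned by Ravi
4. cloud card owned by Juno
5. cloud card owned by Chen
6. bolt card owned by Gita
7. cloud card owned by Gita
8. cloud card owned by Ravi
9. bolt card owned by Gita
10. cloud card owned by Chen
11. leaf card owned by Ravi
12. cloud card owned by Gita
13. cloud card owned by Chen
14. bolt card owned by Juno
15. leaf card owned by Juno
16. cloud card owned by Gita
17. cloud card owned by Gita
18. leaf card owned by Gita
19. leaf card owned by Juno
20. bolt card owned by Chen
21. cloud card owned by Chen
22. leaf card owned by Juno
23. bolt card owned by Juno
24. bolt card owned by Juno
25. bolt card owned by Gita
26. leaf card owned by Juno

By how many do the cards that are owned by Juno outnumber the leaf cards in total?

1

cards owned by Juno: 8.
leaf cards: 7.
8 − 7 = 1.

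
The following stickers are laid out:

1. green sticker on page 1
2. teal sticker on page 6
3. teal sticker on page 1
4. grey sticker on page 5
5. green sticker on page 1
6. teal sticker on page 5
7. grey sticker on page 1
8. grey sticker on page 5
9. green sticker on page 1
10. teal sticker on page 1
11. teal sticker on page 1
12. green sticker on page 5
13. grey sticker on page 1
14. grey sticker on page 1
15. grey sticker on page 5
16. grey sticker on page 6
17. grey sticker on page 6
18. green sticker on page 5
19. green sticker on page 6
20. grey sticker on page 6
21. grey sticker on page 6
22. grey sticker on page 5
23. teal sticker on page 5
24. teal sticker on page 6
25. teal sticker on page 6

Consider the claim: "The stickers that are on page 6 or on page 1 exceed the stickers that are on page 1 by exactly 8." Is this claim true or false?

There are 17 stickers on page 6 or on page 1.
There are 9 stickers on page 1.
The claim requires 17 − 9 (= 8) to equal 8, which holds.

True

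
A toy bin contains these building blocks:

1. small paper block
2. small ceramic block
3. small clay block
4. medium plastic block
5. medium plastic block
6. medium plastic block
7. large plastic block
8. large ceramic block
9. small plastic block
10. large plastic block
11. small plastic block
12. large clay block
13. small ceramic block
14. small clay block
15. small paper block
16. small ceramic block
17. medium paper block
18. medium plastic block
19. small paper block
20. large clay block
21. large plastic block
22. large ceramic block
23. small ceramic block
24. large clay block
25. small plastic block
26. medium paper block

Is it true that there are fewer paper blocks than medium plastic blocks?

False

There are 5 paper blocks.
There are 4 medium plastic blocks.
The claim requires 5 < 4, which does not hold.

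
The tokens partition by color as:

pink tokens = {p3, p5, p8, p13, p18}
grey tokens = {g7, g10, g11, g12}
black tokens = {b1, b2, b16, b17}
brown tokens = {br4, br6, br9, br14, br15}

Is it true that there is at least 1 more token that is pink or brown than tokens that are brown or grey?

|tokens that are pink or brown| = 10.
|tokens that are brown or grey| = 9.
The claim requires 10 − 9 = 1 ≥ 1, which holds.

True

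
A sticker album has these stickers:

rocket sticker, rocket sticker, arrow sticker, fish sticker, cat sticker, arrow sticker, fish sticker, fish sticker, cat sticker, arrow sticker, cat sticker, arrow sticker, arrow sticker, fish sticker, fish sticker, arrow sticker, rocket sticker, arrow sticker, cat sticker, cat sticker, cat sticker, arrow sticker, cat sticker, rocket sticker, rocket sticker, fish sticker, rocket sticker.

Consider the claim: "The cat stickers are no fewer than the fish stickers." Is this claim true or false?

True

|cat stickers| = 7.
|fish stickers| = 6.
The claim requires 7 ≥ 6, which holds.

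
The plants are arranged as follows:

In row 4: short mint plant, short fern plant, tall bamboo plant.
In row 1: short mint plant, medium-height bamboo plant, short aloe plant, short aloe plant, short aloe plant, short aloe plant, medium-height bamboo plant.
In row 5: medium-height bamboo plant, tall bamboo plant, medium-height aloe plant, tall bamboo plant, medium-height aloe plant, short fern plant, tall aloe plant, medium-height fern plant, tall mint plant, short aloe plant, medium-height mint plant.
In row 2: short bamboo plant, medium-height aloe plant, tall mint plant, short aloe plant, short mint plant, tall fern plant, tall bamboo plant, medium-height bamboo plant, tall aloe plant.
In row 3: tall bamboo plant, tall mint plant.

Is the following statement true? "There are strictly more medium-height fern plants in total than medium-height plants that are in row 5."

medium-height fern plants: 1.
medium-height plants in row 5: 5.
The claim requires 1 > 5, which does not hold.

False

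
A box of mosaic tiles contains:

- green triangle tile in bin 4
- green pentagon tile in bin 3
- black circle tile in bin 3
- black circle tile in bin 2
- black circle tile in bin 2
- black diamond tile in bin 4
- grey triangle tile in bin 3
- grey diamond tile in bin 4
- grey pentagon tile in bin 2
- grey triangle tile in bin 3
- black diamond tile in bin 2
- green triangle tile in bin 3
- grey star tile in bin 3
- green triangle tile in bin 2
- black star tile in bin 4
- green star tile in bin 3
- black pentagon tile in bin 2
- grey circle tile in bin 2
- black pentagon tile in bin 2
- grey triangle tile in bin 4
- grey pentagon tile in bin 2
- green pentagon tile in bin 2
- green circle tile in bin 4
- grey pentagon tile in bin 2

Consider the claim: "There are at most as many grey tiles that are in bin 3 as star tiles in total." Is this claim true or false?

True

grey tiles in bin 3: 3.
star tiles: 3.
The claim requires 3 ≤ 3, which holds.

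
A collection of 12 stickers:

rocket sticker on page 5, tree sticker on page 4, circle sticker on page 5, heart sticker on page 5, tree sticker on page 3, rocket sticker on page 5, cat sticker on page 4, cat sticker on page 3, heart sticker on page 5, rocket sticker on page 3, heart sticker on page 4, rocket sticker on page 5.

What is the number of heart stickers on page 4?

1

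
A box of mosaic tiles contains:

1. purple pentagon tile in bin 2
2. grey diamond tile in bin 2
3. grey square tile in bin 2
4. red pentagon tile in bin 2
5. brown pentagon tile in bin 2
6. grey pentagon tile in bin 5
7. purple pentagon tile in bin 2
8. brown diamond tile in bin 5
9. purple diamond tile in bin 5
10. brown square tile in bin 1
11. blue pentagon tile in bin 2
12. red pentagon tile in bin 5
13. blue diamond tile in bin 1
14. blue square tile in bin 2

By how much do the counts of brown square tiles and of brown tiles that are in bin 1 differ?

0

brown square tiles: 1. brown tiles in bin 1: 1.
|1 − 1| = 1 − 1 = 0.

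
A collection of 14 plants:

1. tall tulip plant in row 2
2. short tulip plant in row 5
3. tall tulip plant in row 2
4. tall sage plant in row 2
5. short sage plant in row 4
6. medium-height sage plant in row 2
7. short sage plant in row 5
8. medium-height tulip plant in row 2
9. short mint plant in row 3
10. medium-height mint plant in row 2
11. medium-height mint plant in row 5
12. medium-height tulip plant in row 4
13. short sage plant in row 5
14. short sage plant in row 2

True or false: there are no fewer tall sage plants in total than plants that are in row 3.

tall sage plants: 1.
plants in row 3: 1.
The claim requires 1 ≥ 1, which holds.

True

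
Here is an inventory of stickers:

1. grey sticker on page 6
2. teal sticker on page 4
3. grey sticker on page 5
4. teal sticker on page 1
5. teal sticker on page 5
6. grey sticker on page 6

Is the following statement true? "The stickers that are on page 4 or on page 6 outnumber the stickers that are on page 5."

True

|stickers on page 4 or on page 6| = 3.
|stickers on page 5| = 2.
The claim requires 3 > 2, which holds.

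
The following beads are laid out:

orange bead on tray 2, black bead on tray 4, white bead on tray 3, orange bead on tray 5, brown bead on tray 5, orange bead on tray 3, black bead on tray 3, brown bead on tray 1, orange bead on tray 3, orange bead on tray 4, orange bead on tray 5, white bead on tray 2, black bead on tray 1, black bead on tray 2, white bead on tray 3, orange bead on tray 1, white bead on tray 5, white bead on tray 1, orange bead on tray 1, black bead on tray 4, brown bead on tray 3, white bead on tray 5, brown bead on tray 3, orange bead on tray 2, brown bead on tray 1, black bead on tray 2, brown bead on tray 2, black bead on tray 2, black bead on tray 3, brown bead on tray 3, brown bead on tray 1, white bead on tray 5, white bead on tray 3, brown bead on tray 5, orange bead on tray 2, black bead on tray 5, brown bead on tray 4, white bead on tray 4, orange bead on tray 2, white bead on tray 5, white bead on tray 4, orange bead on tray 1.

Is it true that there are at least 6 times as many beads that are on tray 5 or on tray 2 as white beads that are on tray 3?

True

|beads on tray 5 or on tray 2| = 18.
|white beads on tray 3| = 3.
The claim requires 18 ≥ 6 × 3 = 18, which holds.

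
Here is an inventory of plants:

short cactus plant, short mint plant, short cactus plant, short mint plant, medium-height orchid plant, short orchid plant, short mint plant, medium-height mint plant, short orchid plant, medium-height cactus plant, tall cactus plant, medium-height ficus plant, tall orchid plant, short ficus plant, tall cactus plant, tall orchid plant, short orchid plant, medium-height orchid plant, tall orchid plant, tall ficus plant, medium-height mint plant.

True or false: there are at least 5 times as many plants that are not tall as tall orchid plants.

True

plants that are not tall: 15.
tall orchid plants: 3.
The claim requires 15 ≥ 5 × 3 = 15, which holds.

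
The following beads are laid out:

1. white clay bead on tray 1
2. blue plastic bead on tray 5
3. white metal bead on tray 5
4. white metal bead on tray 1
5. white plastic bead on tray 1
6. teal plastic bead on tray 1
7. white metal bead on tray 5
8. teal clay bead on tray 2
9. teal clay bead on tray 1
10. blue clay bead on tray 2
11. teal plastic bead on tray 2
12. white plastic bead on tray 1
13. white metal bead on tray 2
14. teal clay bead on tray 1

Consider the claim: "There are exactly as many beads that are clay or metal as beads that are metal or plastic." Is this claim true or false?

True

beads that are clay or metal: 9.
beads that are metal or plastic: 9.
The claim requires 9 = 9, which holds.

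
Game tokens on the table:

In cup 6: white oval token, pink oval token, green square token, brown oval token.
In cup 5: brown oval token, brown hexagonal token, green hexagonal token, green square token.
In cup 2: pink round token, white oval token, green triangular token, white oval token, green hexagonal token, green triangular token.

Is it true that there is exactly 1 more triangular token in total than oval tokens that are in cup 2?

triangular tokens: 2.
oval tokens in cup 2: 2.
The claim requires 2 − 2 (= 0) to equal 1, which does not hold.

False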